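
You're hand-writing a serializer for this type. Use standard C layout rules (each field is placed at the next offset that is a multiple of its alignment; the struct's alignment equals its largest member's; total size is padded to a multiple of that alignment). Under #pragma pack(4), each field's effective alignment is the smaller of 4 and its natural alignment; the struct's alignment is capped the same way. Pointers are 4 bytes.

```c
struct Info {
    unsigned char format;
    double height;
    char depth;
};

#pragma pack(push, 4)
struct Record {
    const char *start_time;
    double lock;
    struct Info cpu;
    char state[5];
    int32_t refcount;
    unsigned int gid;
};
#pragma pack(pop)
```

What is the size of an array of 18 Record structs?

936

Info: @0: format [1B, align 1] → 1; +7 pad (align 8); @8: height [8B, align 8] → 16; @16: depth [1B, align 1] → 17; +7 tail pad (align 8); size 24, align 8
@0: start_time [4B, align 4] → 4
@4: lock [8B, align 4] → 12
@12: cpu [24B, align 4] → 36
@36: state [5B, align 1] → 41
+3 pad (align 4)
@44: refcount [4B, align 4] → 48
@48: gid [4B, align 4] → 52
size 52, align 4
array of 18: 18 × 52 = 936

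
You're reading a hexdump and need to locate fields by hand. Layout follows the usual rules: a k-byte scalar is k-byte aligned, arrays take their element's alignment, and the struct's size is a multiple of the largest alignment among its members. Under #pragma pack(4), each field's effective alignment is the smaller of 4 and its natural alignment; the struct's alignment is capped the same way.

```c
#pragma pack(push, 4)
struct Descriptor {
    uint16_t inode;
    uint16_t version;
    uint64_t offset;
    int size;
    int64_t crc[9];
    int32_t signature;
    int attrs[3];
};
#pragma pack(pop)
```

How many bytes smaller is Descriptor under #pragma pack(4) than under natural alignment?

8

natural layout:
  inode at 0 (size 2, align 2) → ends 2
  version at 2 (size 2, align 2) → ends 4
  pad 4 to align 8 for offset
  offset at 8 (size 8, align 8) → ends 16
  size at 16 (size 4, align 4) → ends 20
  pad 4 to align 8 for crc
  crc at 24 (size 72, align 8) → ends 96
  signature at 96 (size 4, align 4) → ends 100
  attrs at 100 (size 12, align 4) → ends 112
  total 112 bytes, alignment 8
packed(4) layout:
  inode at 0 (size 2, align 2) → ends 2
  version at 2 (size 2, align 2) → ends 4
  offset at 4 (size 8, align 4) → ends 12
  size at 12 (size 4, align 4) → ends 16
  crc at 16 (size 72, align 4) → ends 88
  signature at 88 (size 4, align 4) → ends 92
  attrs at 92 (size 12, align 4) → ends 104
  total 104 bytes, alignment 4
112 − 104 = 8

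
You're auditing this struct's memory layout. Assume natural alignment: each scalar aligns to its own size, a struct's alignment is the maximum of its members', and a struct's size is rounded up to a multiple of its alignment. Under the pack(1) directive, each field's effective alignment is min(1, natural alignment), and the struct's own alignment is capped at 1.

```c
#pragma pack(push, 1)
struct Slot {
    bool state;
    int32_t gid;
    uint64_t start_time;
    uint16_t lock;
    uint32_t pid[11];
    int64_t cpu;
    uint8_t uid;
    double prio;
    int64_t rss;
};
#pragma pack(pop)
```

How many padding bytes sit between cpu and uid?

0

0..1  state  (1B, 1-aligned)
1..5  gid  (4B, 1-aligned)
5..13  start_time  (8B, 1-aligned)
13..15  lock  (2B, 1-aligned)
15..59  pid  (44B, 1-aligned)
59..67  cpu  (8B, 1-aligned)
67..68  uid  (1B, 1-aligned)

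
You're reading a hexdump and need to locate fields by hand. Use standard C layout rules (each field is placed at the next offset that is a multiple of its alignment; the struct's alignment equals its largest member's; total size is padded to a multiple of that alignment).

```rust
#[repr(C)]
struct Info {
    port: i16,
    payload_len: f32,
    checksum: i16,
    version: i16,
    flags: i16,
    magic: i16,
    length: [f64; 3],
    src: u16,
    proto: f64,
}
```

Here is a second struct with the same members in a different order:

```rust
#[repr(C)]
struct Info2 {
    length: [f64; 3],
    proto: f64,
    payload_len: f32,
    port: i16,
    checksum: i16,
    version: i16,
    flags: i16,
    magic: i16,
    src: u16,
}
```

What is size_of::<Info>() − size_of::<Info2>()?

0..2  port  (2B, 2-aligned)
2..4  -- padding (2B)
4..8  payload_len  (4B, 4-aligned)
8..10  checksum  (2B, 2-aligned)
10..12  version  (2B, 2-aligned)
12..14  flags  (2B, 2-aligned)
14..16  magic  (2B, 2-aligned)
16..40  length  (24B, 8-aligned)
40..42  src  (2B, 2-aligned)
42..48  -- padding (6B)
48..56  proto  (8B, 8-aligned)
sizeof = 56, alignof = 8
— Info2 —
0..24  length  (24B, 8-aligned)
24..32  proto  (8B, 8-aligned)
32..36  payload_len  (4B, 4-aligned)
36..38  port  (2B, 2-aligned)
38..40  checksum  (2B, 2-aligned)
40..42  version  (2B, 2-aligned)
42..44  flags  (2B, 2-aligned)
44..46  magic  (2B, 2-aligned)
46..48  src  (2B, 2-aligned)
sizeof = 48, alignof = 8
56 − 48 = 8

8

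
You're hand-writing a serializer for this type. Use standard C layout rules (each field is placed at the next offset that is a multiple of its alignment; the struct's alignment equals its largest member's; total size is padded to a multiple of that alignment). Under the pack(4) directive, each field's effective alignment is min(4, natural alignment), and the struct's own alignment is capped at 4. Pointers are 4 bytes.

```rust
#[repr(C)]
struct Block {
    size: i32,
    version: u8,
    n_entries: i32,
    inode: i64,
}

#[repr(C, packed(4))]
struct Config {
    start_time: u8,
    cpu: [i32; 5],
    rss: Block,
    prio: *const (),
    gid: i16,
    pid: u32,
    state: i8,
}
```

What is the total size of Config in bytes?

64

Block: 0..4  size  (4B, 4-aligned); 4..5  version  (1B, 1-aligned); 5..8  -- padding (3B); 8..12  n_entries  (4B, 4-aligned); 12..16  -- padding (4B); 16..24  inode  (8B, 8-aligned); sizeof = 24, alignof = 8
0..1  start_time  (1B, 1-aligned)
1..4  -- padding (3B)
4..24  cpu  (20B, 4-aligned)
24..48  rss  (24B, 4-aligned)
48..52  prio  (4B, 4-aligned)
52..54  gid  (2B, 2-aligned)
54..56  -- padding (2B)
56..60  pid  (4B, 4-aligned)
60..61  state  (1B, 1-aligned)
61..64  -- tail padding (3B)
sizeof = 64, alignof = 4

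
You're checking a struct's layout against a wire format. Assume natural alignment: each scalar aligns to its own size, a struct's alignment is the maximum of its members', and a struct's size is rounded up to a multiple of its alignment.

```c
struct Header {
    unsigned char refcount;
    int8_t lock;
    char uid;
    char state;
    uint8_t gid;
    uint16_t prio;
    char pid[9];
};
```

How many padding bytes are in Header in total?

@0: refcount [1B, align 1] → 1
@1: lock [1B, align 1] → 2
@2: uid [1B, align 1] → 3
@3: state [1B, align 1] → 4
@4: gid [1B, align 1] → 5
+1 pad (align 2)
@6: prio [2B, align 2] → 8
@8: pid [9B, align 1] → 17
+1 tail pad (align 2)
size 18, align 2
data bytes 16, size 18 → padding 2

2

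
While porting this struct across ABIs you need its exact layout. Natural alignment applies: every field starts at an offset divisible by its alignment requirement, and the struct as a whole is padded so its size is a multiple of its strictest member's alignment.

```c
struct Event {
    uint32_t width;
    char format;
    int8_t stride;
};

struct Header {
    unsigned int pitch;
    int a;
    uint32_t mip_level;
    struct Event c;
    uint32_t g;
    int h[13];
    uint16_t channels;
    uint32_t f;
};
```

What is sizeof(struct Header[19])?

1596

Event: 0..4  width  (4B, 4-aligned); 4..5  format  (1B, 1-aligned); 5..6  stride  (1B, 1-aligned); 6..8  -- tail padding (2B); sizeof = 8, alignof = 4
0..4  pitch  (4B, 4-aligned)
4..8  a  (4B, 4-aligned)
8..12  mip_level  (4B, 4-aligned)
12..20  c  (8B, 4-aligned)
20..24  g  (4B, 4-aligned)
24..76  h  (52B, 4-aligned)
76..78  channels  (2B, 2-aligned)
78..80  -- padding (2B)
80..84  f  (4B, 4-aligned)
sizeof = 84, alignof = 4
array of 19: 19 × 84 = 1596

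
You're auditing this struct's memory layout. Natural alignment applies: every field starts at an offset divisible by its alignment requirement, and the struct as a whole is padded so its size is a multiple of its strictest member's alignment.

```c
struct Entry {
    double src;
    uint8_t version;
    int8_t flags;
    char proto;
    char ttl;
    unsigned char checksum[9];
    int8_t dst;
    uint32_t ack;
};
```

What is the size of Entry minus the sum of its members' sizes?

6

0..8  src  (8B, 8-aligned)
8..9  version  (1B, 1-aligned)
9..10  flags  (1B, 1-aligned)
10..11  proto  (1B, 1-aligned)
11..12  ttl  (1B, 1-aligned)
12..21  checksum  (9B, 1-aligned)
21..22  dst  (1B, 1-aligned)
22..24  -- padding (2B)
24..28  ack  (4B, 4-aligned)
28..32  -- tail padding (4B)
sizeof = 32, alignof = 8
data bytes 26, size 32 → padding 6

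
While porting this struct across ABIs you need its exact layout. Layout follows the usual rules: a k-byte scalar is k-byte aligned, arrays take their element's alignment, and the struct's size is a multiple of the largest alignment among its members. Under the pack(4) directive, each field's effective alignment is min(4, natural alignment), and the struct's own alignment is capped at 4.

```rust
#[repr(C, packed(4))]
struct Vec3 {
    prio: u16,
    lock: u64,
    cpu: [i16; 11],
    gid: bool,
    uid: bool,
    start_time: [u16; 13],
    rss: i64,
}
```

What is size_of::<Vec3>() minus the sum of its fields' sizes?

4

0..2  prio  (2B, 2-aligned)
2..4  -- padding (2B)
4..12  lock  (8B, 4-aligned)
12..34  cpu  (22B, 2-aligned)
34..35  gid  (1B, 1-aligned)
35..36  uid  (1B, 1-aligned)
36..62  start_time  (26B, 2-aligned)
62..64  -- padding (2B)
64..72  rss  (8B, 4-aligned)
sizeof = 72, alignof = 4
data bytes 68, size 72 → padding 4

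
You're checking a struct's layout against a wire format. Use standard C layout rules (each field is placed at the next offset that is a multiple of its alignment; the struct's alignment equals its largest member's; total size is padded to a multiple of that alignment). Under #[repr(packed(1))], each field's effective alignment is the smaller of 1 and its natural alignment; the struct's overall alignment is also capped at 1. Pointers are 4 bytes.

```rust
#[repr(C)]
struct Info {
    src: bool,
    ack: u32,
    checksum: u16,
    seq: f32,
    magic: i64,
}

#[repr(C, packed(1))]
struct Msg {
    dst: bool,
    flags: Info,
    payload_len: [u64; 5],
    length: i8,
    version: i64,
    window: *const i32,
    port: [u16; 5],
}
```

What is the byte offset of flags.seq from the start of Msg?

13

Info: src at 0 (size 1, align 1) → ends 1; pad 3 to align 4 for ack; ack at 4 (size 4, align 4) → ends 8; checksum at 8 (size 2, align 2) → ends 10; pad 2 to align 4 for seq; seq at 12 (size 4, align 4) → ends 16; magic at 16 (size 8, align 8) → ends 24; total 24 bytes, alignment 8
dst at 0 (size 1, align 1) → ends 1
flags at 1 (size 24, align 1) → ends 25
within Info: seq at 12
1 + 12 = 13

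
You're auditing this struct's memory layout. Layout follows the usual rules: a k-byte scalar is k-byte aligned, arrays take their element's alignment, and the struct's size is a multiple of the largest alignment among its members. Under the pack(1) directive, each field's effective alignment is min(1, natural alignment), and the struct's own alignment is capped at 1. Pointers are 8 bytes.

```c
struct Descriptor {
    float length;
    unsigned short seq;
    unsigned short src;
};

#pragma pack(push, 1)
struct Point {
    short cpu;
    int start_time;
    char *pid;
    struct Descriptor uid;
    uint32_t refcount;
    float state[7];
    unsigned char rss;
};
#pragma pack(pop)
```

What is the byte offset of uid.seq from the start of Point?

Descriptor: 0..4  length  (4B, 4-aligned); 4..6  seq  (2B, 2-aligned); 6..8  src  (2B, 2-aligned); sizeof = 8, alignof = 4
0..2  cpu  (2B, 1-aligned)
2..6  start_time  (4B, 1-aligned)
6..14  pid  (8B, 1-aligned)
14..22  uid  (8B, 1-aligned)
within Descriptor: seq at 4
14 + 4 = 18

18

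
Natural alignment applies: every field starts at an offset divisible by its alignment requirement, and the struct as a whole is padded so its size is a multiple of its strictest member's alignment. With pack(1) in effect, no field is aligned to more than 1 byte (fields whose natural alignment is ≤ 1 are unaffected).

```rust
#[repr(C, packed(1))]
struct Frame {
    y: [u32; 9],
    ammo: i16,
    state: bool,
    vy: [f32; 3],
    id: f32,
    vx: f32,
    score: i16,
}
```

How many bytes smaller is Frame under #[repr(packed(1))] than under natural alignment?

3

natural layout:
  0..36  y  (36B, 4-aligned)
  36..38  ammo  (2B, 2-aligned)
  38..39  state  (1B, 1-aligned)
  39..40  -- padding (1B)
  40..52  vy  (12B, 4-aligned)
  52..56  id  (4B, 4-aligned)
  56..60  vx  (4B, 4-aligned)
  60..62  score  (2B, 2-aligned)
  62..64  -- tail padding (2B)
  sizeof = 64, alignof = 4
packed(1) layout:
  0..36  y  (36B, 1-aligned)
  36..38  ammo  (2B, 1-aligned)
  38..39  state  (1B, 1-aligned)
  39..51  vy  (12B, 1-aligned)
  51..55  id  (4B, 1-aligned)
  55..59  vx  (4B, 1-aligned)
  59..61  score  (2B, 1-aligned)
  sizeof = 61, alignof = 1
64 − 61 = 3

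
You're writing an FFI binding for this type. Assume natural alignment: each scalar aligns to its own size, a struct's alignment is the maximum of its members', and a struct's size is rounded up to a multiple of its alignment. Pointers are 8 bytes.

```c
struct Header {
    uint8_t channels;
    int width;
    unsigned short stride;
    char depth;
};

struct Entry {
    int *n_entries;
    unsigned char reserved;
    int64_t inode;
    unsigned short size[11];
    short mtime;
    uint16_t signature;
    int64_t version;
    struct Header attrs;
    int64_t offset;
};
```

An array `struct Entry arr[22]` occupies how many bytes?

1936

Header: channels at 0 (size 1, align 1) → ends 1; pad 3 to align 4 for width; width at 4 (size 4, align 4) → ends 8; stride at 8 (size 2, align 2) → ends 10; depth at 10 (size 1, align 1) → ends 11; tail pad 1 to reach multiple of 4; total 12 bytes, alignment 4
n_entries at 0 (size 8, align 8) → ends 8
reserved at 8 (size 1, align 1) → ends 9
pad 7 to align 8 for inode
inode at 16 (size 8, align 8) → ends 24
size at 24 (size 22, align 2) → ends 46
mtime at 46 (size 2, align 2) → ends 48
signature at 48 (size 2, align 2) → ends 50
pad 6 to align 8 for version
version at 56 (size 8, align 8) → ends 64
attrs at 64 (size 12, align 4) → ends 76
pad 4 to align 8 for offset
offset at 80 (size 8, align 8) → ends 88
total 88 bytes, alignment 8
array of 22: 22 × 88 = 1936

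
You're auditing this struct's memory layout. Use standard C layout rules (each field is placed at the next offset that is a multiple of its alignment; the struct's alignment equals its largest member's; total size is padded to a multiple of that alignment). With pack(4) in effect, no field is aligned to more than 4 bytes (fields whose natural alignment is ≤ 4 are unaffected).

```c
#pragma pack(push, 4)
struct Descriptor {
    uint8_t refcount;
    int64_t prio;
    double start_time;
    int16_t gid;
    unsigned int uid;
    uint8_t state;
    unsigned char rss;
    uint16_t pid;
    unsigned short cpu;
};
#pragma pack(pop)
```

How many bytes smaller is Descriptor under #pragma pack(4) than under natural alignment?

4

natural layout:
  @0: refcount [1B, align 1] → 1
  +7 pad (align 8)
  @8: prio [8B, align 8] → 16
  @16: start_time [8B, align 8] → 24
  @24: gid [2B, align 2] → 26
  +2 pad (align 4)
  @28: uid [4B, align 4] → 32
  @32: state [1B, align 1] → 33
  @33: rss [1B, align 1] → 34
  @34: pid [2B, align 2] → 36
  @36: cpu [2B, align 2] → 38
  +2 tail pad (align 8)
  size 40, align 8
packed(4) layout:
  @0: refcount [1B, align 1] → 1
  +3 pad (align 4)
  @4: prio [8B, align 4] → 12
  @12: start_time [8B, align 4] → 20
  @20: gid [2B, align 2] → 22
  +2 pad (align 4)
  @24: uid [4B, align 4] → 28
  @28: state [1B, align 1] → 29
  @29: rss [1B, align 1] → 30
  @30: pid [2B, align 2] → 32
  @32: cpu [2B, align 2] → 34
  +2 tail pad (align 4)
  size 36, align 4
40 − 36 = 4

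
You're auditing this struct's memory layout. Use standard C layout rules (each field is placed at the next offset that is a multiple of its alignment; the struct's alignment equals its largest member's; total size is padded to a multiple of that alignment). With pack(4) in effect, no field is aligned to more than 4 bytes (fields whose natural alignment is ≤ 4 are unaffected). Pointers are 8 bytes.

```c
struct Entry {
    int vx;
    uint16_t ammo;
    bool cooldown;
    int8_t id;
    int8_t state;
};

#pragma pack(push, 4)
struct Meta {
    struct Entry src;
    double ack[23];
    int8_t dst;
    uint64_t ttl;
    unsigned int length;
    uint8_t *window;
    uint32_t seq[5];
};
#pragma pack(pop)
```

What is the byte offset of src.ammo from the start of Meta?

4

Entry: @0: vx [4B, align 4] → 4; @4: ammo [2B, align 2] → 6; @6: cooldown [1B, align 1] → 7; @7: id [1B, align 1] → 8; @8: state [1B, align 1] → 9; +3 tail pad (align 4); size 12, align 4
@0: src [12B, align 4] → 12
within Entry: ammo at 4
0 + 4 = 4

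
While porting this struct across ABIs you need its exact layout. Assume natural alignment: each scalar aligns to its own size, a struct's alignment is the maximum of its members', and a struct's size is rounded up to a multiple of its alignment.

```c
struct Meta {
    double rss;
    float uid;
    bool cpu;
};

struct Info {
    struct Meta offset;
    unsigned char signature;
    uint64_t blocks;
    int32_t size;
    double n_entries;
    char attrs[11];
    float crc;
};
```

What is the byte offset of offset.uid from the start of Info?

Meta: rss at 0 (size 8, align 8) → ends 8; uid at 8 (size 4, align 4) → ends 12; cpu at 12 (size 1, align 1) → ends 13; tail pad 3 to reach multiple of 8; total 16 bytes, alignment 8
offset at 0 (size 16, align 8) → ends 16
within Meta: uid at 8
0 + 8 = 8

8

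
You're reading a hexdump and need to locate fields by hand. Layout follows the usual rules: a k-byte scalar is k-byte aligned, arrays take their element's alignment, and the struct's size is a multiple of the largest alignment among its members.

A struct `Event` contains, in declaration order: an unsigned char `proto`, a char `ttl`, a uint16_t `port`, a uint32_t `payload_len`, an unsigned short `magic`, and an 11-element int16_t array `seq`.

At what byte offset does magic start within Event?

8

@0: proto [1B, align 1] → 1
@1: ttl [1B, align 1] → 2
@2: port [2B, align 2] → 4
@4: payload_len [4B, align 4] → 8
@8: magic [2B, align 2] → 10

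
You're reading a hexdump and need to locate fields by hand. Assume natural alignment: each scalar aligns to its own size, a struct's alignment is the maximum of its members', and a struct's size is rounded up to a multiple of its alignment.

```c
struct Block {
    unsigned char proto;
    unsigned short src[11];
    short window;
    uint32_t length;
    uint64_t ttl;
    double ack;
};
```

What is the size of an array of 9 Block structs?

432

@0: proto [1B, align 1] → 1
+1 pad (align 2)
@2: src [22B, align 2] → 24
@24: window [2B, align 2] → 26
+2 pad (align 4)
@28: length [4B, align 4] → 32
@32: ttl [8B, align 8] → 40
@40: ack [8B, align 8] → 48
size 48, align 8
array of 9: 9 × 48 = 432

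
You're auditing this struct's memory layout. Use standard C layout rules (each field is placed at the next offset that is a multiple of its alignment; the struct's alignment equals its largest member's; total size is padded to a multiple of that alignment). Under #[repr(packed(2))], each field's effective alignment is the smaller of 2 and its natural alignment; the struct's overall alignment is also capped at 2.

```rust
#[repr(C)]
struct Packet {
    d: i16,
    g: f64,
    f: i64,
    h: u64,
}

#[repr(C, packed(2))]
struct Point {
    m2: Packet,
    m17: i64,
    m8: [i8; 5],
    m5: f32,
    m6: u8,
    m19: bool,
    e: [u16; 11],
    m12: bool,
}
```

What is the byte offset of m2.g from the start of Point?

Packet: d at 0 (size 2, align 2) → ends 2; pad 6 to align 8 for g; g at 8 (size 8, align 8) → ends 16; f at 16 (size 8, align 8) → ends 24; h at 24 (size 8, align 8) → ends 32; total 32 bytes, alignment 8
m2 at 0 (size 32, align 2) → ends 32
within Packet: g at 8
0 + 8 = 8

8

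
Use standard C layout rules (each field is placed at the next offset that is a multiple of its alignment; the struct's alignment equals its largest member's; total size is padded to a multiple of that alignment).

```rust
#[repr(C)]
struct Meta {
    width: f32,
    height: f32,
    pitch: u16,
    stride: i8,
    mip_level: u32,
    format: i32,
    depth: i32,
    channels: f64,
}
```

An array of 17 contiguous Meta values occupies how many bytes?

width at 0 (size 4, align 4) → ends 4
height at 4 (size 4, align 4) → ends 8
pitch at 8 (size 2, align 2) → ends 10
stride at 10 (size 1, align 1) → ends 11
pad 1 to align 4 for mip_level
mip_level at 12 (size 4, align 4) → ends 16
format at 16 (size 4, align 4) → ends 20
depth at 20 (size 4, align 4) → ends 24
channels at 24 (size 8, align 8) → ends 32
total 32 bytes, alignment 8
array of 17: 17 × 32 = 544

544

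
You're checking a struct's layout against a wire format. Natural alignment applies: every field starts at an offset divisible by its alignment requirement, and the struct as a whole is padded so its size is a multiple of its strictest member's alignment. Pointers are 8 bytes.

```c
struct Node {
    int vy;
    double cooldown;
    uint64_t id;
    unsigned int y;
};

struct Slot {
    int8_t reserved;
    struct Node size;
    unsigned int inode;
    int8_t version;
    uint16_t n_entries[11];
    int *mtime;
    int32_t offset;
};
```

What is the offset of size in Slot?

8

Node: vy at 0 (size 4, align 4) → ends 4; pad 4 to align 8 for cooldown; cooldown at 8 (size 8, align 8) → ends 16; id at 16 (size 8, align 8) → ends 24; y at 24 (size 4, align 4) → ends 28; tail pad 4 to reach multiple of 8; total 32 bytes, alignment 8
reserved at 0 (size 1, align 1) → ends 1
pad 7 to align 8 for size
size at 8 (size 32, align 8) → ends 40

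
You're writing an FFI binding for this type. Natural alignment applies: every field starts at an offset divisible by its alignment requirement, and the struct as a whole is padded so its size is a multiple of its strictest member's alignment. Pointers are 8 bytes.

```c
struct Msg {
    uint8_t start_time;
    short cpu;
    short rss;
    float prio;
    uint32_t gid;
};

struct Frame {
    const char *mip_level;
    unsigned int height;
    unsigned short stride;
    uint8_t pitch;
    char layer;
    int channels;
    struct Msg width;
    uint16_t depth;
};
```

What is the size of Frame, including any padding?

Msg: start_time at 0 (size 1, align 1) → ends 1; pad 1 to align 2 for cpu; cpu at 2 (size 2, align 2) → ends 4; rss at 4 (size 2, align 2) → ends 6; pad 2 to align 4 for prio; prio at 8 (size 4, align 4) → ends 12; gid at 12 (size 4, align 4) → ends 16; total 16 bytes, alignment 4
mip_level at 0 (size 8, align 8) → ends 8
height at 8 (size 4, align 4) → ends 12
stride at 12 (size 2, align 2) → ends 14
pitch at 14 (size 1, align 1) → ends 15
layer at 15 (size 1, align 1) → ends 16
channels at 16 (size 4, align 4) → ends 20
width at 20 (size 16, align 4) → ends 36
depth at 36 (size 2, align 2) → ends 38
tail pad 2 to reach multiple of 8
total 40 bytes, alignment 8

40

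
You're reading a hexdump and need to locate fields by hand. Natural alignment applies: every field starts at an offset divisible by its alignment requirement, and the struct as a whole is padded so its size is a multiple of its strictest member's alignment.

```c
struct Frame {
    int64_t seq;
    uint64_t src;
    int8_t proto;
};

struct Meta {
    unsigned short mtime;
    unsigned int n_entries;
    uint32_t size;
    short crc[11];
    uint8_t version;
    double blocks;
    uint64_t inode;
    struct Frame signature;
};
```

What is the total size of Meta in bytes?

80

Frame: seq at 0 (size 8, align 8) → ends 8; src at 8 (size 8, align 8) → ends 16; proto at 16 (size 1, align 1) → ends 17; tail pad 7 to reach multiple of 8; total 24 bytes, alignment 8
mtime at 0 (size 2, align 2) → ends 2
pad 2 to align 4 for n_entries
n_entries at 4 (size 4, align 4) → ends 8
size at 8 (size 4, align 4) → ends 12
crc at 12 (size 22, align 2) → ends 34
version at 34 (size 1, align 1) → ends 35
pad 5 to align 8 for blocks
blocks at 40 (size 8, align 8) → ends 48
inode at 48 (size 8, align 8) → ends 56
signature at 56 (size 24, align 8) → ends 80
total 80 bytes, alignment 8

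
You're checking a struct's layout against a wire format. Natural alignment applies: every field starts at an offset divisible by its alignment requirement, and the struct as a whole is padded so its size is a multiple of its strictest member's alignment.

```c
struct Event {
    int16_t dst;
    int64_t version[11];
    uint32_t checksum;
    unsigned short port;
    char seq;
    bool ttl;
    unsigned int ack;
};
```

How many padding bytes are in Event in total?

0..2  dst  (2B, 2-aligned)
2..8  -- padding (6B)
8..96  version  (88B, 8-aligned)
96..100  checksum  (4B, 4-aligned)
100..102  port  (2B, 2-aligned)
102..103  seq  (1B, 1-aligned)
103..104  ttl  (1B, 1-aligned)
104..108  ack  (4B, 4-aligned)
108..112  -- tail padding (4B)
sizeof = 112, alignof = 8
data bytes 102, size 112 → padding 10

10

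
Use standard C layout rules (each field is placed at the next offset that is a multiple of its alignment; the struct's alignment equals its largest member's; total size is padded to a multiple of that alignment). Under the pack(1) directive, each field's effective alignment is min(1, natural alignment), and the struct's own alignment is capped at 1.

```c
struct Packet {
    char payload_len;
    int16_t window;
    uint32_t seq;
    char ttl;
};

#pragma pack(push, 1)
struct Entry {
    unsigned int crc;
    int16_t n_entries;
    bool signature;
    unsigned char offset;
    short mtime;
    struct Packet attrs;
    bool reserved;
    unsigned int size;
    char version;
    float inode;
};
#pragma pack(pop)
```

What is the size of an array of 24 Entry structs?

Packet: @0: payload_len [1B, align 1] → 1; +1 pad (align 2); @2: window [2B, align 2] → 4; @4: seq [4B, align 4] → 8; @8: ttl [1B, align 1] → 9; +3 tail pad (align 4); size 12, align 4
@0: crc [4B, align 1] → 4
@4: n_entries [2B, align 1] → 6
@6: signature [1B, align 1] → 7
@7: offset [1B, align 1] → 8
@8: mtime [2B, align 1] → 10
@10: attrs [12B, align 1] → 22
@22: reserved [1B, align 1] → 23
@23: size [4B, align 1] → 27
@27: version [1B, align 1] → 28
@28: inode [4B, align 1] → 32
size 32, align 1
array of 24: 24 × 32 = 768

768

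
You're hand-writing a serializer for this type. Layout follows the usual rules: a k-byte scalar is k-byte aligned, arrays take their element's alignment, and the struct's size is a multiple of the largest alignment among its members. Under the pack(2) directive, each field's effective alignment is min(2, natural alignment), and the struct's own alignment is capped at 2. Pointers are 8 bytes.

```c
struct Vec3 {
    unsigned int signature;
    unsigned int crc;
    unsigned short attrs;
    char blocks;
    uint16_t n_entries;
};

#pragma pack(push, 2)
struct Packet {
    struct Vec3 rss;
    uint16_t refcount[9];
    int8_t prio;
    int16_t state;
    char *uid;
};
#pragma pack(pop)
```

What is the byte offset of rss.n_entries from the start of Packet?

Vec3: 0..4  signature  (4B, 4-aligned); 4..8  crc  (4B, 4-aligned); 8..10  attrs  (2B, 2-aligned); 10..11  blocks  (1B, 1-aligned); 11..12  -- padding (1B); 12..14  n_entries  (2B, 2-aligned); 14..16  -- tail padding (2B); sizeof = 16, alignof = 4
0..16  rss  (16B, 2-aligned)
within Vec3: n_entries at 12
0 + 12 = 12

12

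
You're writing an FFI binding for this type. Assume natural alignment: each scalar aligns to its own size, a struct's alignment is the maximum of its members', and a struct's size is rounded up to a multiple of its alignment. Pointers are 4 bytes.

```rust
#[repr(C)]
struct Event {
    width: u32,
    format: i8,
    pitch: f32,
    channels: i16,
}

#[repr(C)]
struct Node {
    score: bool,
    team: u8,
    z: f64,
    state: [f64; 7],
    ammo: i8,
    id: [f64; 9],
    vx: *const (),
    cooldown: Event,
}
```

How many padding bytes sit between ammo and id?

Event: @0: width [4B, align 4] → 4; @4: format [1B, align 1] → 5; +3 pad (align 4); @8: pitch [4B, align 4] → 12; @12: channels [2B, align 2] → 14; +2 tail pad (align 4); size 16, align 4
@0: score [1B, align 1] → 1
@1: team [1B, align 1] → 2
+6 pad (align 8)
@8: z [8B, align 8] → 16
@16: state [56B, align 8] → 72
@72: ammo [1B, align 1] → 73
+7 pad (align 8)
@80: id [72B, align 8] → 152

7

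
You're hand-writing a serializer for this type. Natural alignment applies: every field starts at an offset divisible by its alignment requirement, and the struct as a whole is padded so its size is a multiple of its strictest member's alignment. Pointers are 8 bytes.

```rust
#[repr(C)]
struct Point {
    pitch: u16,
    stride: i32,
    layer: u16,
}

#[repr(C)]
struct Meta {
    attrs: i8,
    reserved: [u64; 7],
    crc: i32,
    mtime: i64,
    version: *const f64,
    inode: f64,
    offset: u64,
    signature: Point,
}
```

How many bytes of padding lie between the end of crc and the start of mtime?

Point: pitch at 0 (size 2, align 2) → ends 2; pad 2 to align 4 for stride; stride at 4 (size 4, align 4) → ends 8; layer at 8 (size 2, align 2) → ends 10; tail pad 2 to reach multiple of 4; total 12 bytes, alignment 4
attrs at 0 (size 1, align 1) → ends 1
pad 7 to align 8 for reserved
reserved at 8 (size 56, align 8) → ends 64
crc at 64 (size 4, align 4) → ends 68
pad 4 to align 8 for mtime
mtime at 72 (size 8, align 8) → ends 80

4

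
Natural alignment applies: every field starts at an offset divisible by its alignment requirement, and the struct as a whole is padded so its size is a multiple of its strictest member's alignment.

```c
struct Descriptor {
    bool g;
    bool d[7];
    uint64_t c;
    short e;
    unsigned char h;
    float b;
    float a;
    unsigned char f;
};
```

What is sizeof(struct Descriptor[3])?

@0: g [1B, align 1] → 1
@1: d [7B, align 1] → 8
@8: c [8B, align 8] → 16
@16: e [2B, align 2] → 18
@18: h [1B, align 1] → 19
+1 pad (align 4)
@20: b [4B, align 4] → 24
@24: a [4B, align 4] → 28
@28: f [1B, align 1] → 29
+3 tail pad (align 8)
size 32, align 8
array of 3: 3 × 32 = 96

96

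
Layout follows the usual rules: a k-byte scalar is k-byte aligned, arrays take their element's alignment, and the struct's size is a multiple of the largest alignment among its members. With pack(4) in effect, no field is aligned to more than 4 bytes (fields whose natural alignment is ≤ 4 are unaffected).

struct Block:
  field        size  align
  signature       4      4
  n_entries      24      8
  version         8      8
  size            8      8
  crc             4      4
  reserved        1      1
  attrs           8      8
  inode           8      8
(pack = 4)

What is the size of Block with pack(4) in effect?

signature at 0 (size 4, align 4) → ends 4
n_entries at 4 (size 24, align 4) → ends 28
version at 28 (size 8, align 4) → ends 36
size at 36 (size 8, align 4) → ends 44
crc at 44 (size 4, align 4) → ends 48
reserved at 48 (size 1, align 1) → ends 49
pad 3 to align 4 for attrs
attrs at 52 (size 8, align 4) → ends 60
inode at 60 (size 8, align 4) → ends 68
total 68 bytes, alignment 4

68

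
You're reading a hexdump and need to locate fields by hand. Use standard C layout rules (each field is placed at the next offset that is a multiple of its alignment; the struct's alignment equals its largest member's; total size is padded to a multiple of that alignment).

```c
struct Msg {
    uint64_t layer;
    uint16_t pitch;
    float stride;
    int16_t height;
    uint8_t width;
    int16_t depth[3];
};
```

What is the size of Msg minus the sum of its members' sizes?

9

0..8  layer  (8B, 8-aligned)
8..10  pitch  (2B, 2-aligned)
10..12  -- padding (2B)
12..16  stride  (4B, 4-aligned)
16..18  height  (2B, 2-aligned)
18..19  width  (1B, 1-aligned)
19..20  -- padding (1B)
20..26  depth  (6B, 2-aligned)
26..32  -- tail padding (6B)
sizeof = 32, alignof = 8
data bytes 23, size 32 → padding 9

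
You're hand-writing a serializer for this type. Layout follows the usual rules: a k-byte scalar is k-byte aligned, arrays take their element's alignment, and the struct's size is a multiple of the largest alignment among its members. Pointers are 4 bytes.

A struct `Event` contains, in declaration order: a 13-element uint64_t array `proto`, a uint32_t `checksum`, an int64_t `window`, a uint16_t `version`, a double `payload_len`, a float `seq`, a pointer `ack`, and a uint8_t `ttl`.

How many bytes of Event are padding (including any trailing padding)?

17

0..104  proto  (104B, 8-aligned)
104..108  checksum  (4B, 4-aligned)
108..112  -- padding (4B)
112..120  window  (8B, 8-aligned)
120..122  version  (2B, 2-aligned)
122..128  -- padding (6B)
128..136  payload_len  (8B, 8-aligned)
136..140  seq  (4B, 4-aligned)
140..144  ack  (4B, 4-aligned)
144..145  ttl  (1B, 1-aligned)
145..152  -- tail padding (7B)
sizeof = 152, alignof = 8
data bytes 135, size 152 → padding 17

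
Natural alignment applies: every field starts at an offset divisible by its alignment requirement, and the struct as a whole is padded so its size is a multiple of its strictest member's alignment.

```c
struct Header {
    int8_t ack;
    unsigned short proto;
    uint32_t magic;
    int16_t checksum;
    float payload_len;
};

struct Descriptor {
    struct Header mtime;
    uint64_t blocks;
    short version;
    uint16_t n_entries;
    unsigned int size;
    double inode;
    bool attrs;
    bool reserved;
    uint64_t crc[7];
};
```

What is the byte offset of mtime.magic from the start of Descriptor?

4

Header: @0: ack [1B, align 1] → 1; +1 pad (align 2); @2: proto [2B, align 2] → 4; @4: magic [4B, align 4] → 8; @8: checksum [2B, align 2] → 10; +2 pad (align 4); @12: payload_len [4B, align 4] → 16; size 16, align 4
@0: mtime [16B, align 4] → 16
within Header: magic at 4
0 + 4 = 4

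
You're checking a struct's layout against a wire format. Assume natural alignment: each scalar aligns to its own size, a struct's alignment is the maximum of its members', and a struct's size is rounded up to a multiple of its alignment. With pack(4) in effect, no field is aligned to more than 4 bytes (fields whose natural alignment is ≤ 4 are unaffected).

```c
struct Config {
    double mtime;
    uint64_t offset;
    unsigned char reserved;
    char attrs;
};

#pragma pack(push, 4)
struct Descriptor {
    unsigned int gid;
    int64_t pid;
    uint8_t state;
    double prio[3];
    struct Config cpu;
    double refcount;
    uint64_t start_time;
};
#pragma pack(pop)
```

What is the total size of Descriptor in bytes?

Config: 0..8  mtime  (8B, 8-aligned); 8..16  offset  (8B, 8-aligned); 16..17  reserved  (1B, 1-aligned); 17..18  attrs  (1B, 1-aligned); 18..24  -- tail padding (6B); sizeof = 24, alignof = 8
0..4  gid  (4B, 4-aligned)
4..12  pid  (8B, 4-aligned)
12..13  state  (1B, 1-aligned)
13..16  -- padding (3B)
16..40  prio  (24B, 4-aligned)
40..64  cpu  (24B, 4-aligned)
64..72  refcount  (8B, 4-aligned)
72..80  start_time  (8B, 4-aligned)
sizeof = 80, alignof = 4

80 bytes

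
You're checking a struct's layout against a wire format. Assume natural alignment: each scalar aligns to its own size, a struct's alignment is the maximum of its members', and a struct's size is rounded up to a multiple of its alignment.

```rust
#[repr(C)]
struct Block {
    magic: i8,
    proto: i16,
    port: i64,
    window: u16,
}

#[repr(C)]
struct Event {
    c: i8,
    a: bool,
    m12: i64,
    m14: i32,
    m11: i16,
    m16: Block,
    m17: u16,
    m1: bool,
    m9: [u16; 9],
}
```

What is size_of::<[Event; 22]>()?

Block: magic at 0 (size 1, align 1) → ends 1; pad 1 to align 2 for proto; proto at 2 (size 2, align 2) → ends 4; pad 4 to align 8 for port; port at 8 (size 8, align 8) → ends 16; window at 16 (size 2, align 2) → ends 18; tail pad 6 to reach multiple of 8; total 24 bytes, alignment 8
c at 0 (size 1, align 1) → ends 1
a at 1 (size 1, align 1) → ends 2
pad 6 to align 8 for m12
m12 at 8 (size 8, align 8) → ends 16
m14 at 16 (size 4, align 4) → ends 20
m11 at 20 (size 2, align 2) → ends 22
pad 2 to align 8 for m16
m16 at 24 (size 24, align 8) → ends 48
m17 at 48 (size 2, align 2) → ends 50
m1 at 50 (size 1, align 1) → ends 51
pad 1 to align 2 for m9
m9 at 52 (size 18, align 2) → ends 70
tail pad 2 to reach multiple of 8
total 72 bytes, alignment 8
array of 22: 22 × 72 = 1584

1584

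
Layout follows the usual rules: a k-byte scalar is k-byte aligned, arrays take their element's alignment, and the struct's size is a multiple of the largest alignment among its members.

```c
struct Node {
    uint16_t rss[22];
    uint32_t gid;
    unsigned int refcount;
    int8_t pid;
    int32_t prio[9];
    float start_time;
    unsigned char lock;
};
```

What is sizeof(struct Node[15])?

1500

rss at 0 (size 44, align 2) → ends 44
gid at 44 (size 4, align 4) → ends 48
refcount at 48 (size 4, align 4) → ends 52
pid at 52 (size 1, align 1) → ends 53
pad 3 to align 4 for prio
prio at 56 (size 36, align 4) → ends 92
start_time at 92 (size 4, align 4) → ends 96
lock at 96 (size 1, align 1) → ends 97
tail pad 3 to reach multiple of 4
total 100 bytes, alignment 4
array of 15: 15 × 100 = 1500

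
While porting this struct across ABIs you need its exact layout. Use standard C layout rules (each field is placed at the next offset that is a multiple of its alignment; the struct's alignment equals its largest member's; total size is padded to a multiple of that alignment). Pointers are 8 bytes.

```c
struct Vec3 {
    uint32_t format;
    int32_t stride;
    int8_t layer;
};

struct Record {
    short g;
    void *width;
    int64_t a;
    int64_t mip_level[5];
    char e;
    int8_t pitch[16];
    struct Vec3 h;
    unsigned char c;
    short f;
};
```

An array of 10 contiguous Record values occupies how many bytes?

Vec3: format at 0 (size 4, align 4) → ends 4; stride at 4 (size 4, align 4) → ends 8; layer at 8 (size 1, align 1) → ends 9; tail pad 3 to reach multiple of 4; total 12 bytes, alignment 4
g at 0 (size 2, align 2) → ends 2
pad 6 to align 8 for width
width at 8 (size 8, align 8) → ends 16
a at 16 (size 8, align 8) → ends 24
mip_level at 24 (size 40, align 8) → ends 64
e at 64 (size 1, align 1) → ends 65
pitch at 65 (size 16, align 1) → ends 81
pad 3 to align 4 for h
h at 84 (size 12, align 4) → ends 96
c at 96 (size 1, align 1) → ends 97
pad 1 to align 2 for f
f at 98 (size 2, align 2) → ends 100
tail pad 4 to reach multiple of 8
total 104 bytes, alignment 8
array of 10: 10 × 104 = 1040

1040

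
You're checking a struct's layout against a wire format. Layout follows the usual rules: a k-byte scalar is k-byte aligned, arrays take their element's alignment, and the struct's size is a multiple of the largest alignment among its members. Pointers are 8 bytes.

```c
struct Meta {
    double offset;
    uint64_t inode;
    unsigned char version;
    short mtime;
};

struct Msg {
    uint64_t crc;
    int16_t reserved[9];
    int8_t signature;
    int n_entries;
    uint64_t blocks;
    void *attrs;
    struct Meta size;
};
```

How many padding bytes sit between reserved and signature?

0

Meta: @0: offset [8B, align 8] → 8; @8: inode [8B, align 8] → 16; @16: version [1B, align 1] → 17; +1 pad (align 2); @18: mtime [2B, align 2] → 20; +4 tail pad (align 8); size 24, align 8
@0: crc [8B, align 8] → 8
@8: reserved [18B, align 2] → 26
@26: signature [1B, align 1] → 27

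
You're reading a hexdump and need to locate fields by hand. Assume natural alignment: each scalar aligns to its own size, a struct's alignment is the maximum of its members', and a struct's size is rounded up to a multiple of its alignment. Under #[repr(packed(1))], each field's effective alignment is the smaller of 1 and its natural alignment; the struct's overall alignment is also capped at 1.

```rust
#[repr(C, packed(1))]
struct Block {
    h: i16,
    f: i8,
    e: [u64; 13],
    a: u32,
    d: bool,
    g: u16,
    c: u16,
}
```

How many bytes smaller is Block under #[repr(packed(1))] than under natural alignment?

natural layout:
  @0: h [2B, align 2] → 2
  @2: f [1B, align 1] → 3
  +5 pad (align 8)
  @8: e [104B, align 8] → 112
  @112: a [4B, align 4] → 116
  @116: d [1B, align 1] → 117
  +1 pad (align 2)
  @118: g [2B, align 2] → 120
  @120: c [2B, align 2] → 122
  +6 tail pad (align 8)
  size 128, align 8
packed(1) layout:
  @0: h [2B, align 1] → 2
  @2: f [1B, align 1] → 3
  @3: e [104B, align 1] → 107
  @107: a [4B, align 1] → 111
  @111: d [1B, align 1] → 112
  @112: g [2B, align 1] → 114
  @114: c [2B, align 1] → 116
  size 116, align 1
128 − 116 = 12

12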